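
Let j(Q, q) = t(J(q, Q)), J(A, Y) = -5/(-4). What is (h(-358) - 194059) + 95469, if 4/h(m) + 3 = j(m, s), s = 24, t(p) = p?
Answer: -690146/7 ≈ -98592.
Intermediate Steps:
J(A, Y) = 5/4 (J(A, Y) = -5*(-¼) = 5/4)
j(Q, q) = 5/4
h(m) = -16/7 (h(m) = 4/(-3 + 5/4) = 4/(-7/4) = 4*(-4/7) = -16/7)
(h(-358) - 194059) + 95469 = (-16/7 - 194059) + 95469 = -1358429/7 + 95469 = -690146/7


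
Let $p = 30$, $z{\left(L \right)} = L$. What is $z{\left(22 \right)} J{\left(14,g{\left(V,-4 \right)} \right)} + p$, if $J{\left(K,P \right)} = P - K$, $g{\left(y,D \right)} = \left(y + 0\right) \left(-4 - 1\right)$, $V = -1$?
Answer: $-168$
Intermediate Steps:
$g{\left(y,D \right)} = - 5 y$ ($g{\left(y,D \right)} = y \left(-5\right) = - 5 y$)
$z{\left(22 \right)} J{\left(14,g{\left(V,-4 \right)} \right)} + p = 22 \left(\left(-5\right) \left(-1\right) - 14\right) + 30 = 22 \left(5 - 14\right) + 30 = 22 \left(-9\right) + 30 = -198 + 30 = -168$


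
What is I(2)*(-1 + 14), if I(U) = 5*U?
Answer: 130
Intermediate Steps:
I(2)*(-1 + 14) = (5*2)*(-1 + 14) = 10*13 = 130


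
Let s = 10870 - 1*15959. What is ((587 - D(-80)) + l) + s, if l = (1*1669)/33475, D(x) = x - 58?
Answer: -146083231/33475 ≈ -4364.0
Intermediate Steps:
D(x) = -58 + x
l = 1669/33475 (l = 1669*(1/33475) = 1669/33475 ≈ 0.049858)
s = -5089 (s = 10870 - 15959 = -5089)
((587 - D(-80)) + l) + s = ((587 - (-58 - 80)) + 1669/33475) - 5089 = ((587 - 1*(-138)) + 1669/33475) - 5089 = ((587 + 138) + 1669/33475) - 5089 = (725 + 1669/33475) - 5089 = 24271044/33475 - 5089 = -146083231/33475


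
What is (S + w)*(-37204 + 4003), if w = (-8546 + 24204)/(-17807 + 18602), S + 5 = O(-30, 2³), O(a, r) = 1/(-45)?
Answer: -129100244/265 ≈ -4.8717e+5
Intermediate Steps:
O(a, r) = -1/45
S = -226/45 (S = -5 - 1/45 = -226/45 ≈ -5.0222)
w = 15658/795 ≈ 19.696
(S + w)*(-37204 + 4003) = (-226/45 + 15658/795)*(-37204 + 4003) = (34996/2385)*(-33201) = -129100244/265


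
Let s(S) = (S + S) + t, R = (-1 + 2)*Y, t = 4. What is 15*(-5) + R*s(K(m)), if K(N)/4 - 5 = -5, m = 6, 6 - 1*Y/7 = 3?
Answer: 9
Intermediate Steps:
Y = 21 (Y = 42 - 7*3 = 42 - 21 = 21)
K(N) = 0 (K(N) = 20 + 4*(-5) = 20 - 20 = 0)
R = 21 (R = (-1 + 2)*21 = 1*21 = 21)
s(S) = 4 + 2*S (s(S) = (S + S) + 4 = 2*S + 4 = 4 + 2*S)
15*(-5) + R*s(K(m)) = 15*(-5) + 21*(4 + 2*0) = -75 + 21*(4 + 0) = -75 + 21*4 = -75 + 84 = 9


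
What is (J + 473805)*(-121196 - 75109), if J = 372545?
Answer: -166142736750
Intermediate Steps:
(J + 473805)*(-121196 - 75109) = (372545 + 473805)*(-121196 - 75109) = 846350*(-196305) = -166142736750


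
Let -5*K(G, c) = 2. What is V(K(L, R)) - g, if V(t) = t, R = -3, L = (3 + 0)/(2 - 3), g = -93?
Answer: 463/5 ≈ 92.600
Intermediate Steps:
L = -3 (L = 3/(-1) = 3*(-1) = -3)
K(G, c) = -⅖ (K(G, c) = -⅕*2 = -⅖)
V(K(L, R)) - g = -⅖ - 1*(-93) = -⅖ + 93 = 463/5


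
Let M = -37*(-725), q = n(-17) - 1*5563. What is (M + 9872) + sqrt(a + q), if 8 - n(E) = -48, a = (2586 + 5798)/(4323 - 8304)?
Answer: 36697 + I*sqrt(87310300731)/3981 ≈ 36697.0 + 74.223*I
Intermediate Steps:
a = -8384/3981 (a = 8384/(-3981) = 8384*(-1/3981) = -8384/3981 ≈ -2.1060)
n(E) = 56 (n(E) = 8 - 1*(-48) = 8 + 48 = 56)
q = -5507 (q = 56 - 1*5563 = 56 - 5563 = -5507)
M = 26825
(M + 9872) + sqrt(a + q) = (26825 + 9872) + sqrt(-8384/3981 - 5507) = 36697 + sqrt(-21931751/3981) = 36697 + I*sqrt(87310300731)/3981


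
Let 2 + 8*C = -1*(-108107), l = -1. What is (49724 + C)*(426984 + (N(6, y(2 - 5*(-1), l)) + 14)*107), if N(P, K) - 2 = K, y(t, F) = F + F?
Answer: 108383879177/4 ≈ 2.7096e+10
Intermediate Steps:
y(t, F) = 2*F
N(P, K) = 2 + K
C = 108105/8 (C = -¼ + (-1*(-108107))/8 = -¼ + (⅛)*108107 = -¼ + 108107/8 = 108105/8 ≈ 13513.)
(49724 + C)*(426984 + (N(6, y(2 - 5*(-1), l)) + 14)*107) = (49724 + 108105/8)*(426984 + ((2 + 2*(-1)) + 14)*107) = 505897*(426984 + ((2 - 2) + 14)*107)/8 = 505897*(426984 + (0 + 14)*107)/8 = 505897*(426984 + 14*107)/8 = 505897*(426984 + 1498)/8 = (505897/8)*428482 = 108383879177/4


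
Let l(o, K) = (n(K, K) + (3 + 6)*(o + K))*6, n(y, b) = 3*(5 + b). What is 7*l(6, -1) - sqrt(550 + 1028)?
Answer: 2394 - sqrt(1578) ≈ 2354.3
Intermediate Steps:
n(y, b) = 15 + 3*b
l(o, K) = 90 + 54*o + 72*K (l(o, K) = ((15 + 3*K) + (3 + 6)*(o + K))*6 = ((15 + 3*K) + 9*(K + o))*6 = ((15 + 3*K) + (9*K + 9*o))*6 = (15 + 9*o + 12*K)*6 = 90 + 54*o + 72*K)
7*l(6, -1) - sqrt(550 + 1028) = 7*(90 + 54*6 + 72*(-1)) - sqrt(550 + 1028) = 7*(90 + 324 - 72) - sqrt(1578) = 7*342 - sqrt(1578) = 2394 - sqrt(1578)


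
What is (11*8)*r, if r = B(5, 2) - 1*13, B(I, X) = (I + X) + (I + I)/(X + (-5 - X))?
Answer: -704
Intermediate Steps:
B(I, X) = X + 3*I/5 (B(I, X) = (I + X) + (2*I)/(-5) = (I + X) + (2*I)*(-1/5) = (I + X) - 2*I/5 = X + 3*I/5)
r = -8 (r = (2 + (3/5)*5) - 1*13 = (2 + 3) - 13 = 5 - 13 = -8)
(11*8)*r = (11*8)*(-8) = 88*(-8) = -704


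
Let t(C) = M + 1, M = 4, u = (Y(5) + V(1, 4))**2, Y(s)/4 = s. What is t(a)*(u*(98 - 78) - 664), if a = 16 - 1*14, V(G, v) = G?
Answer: 40780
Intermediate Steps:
Y(s) = 4*s
u = 441 (u = (4*5 + 1)**2 = (20 + 1)**2 = 21**2 = 441)
a = 2 (a = 16 - 14 = 2)
t(C) = 5 (t(C) = 4 + 1 = 5)
t(a)*(u*(98 - 78) - 664) = 5*(441*(98 - 78) - 664) = 5*(441*20 - 664) = 5*(8820 - 664) = 5*8156 = 40780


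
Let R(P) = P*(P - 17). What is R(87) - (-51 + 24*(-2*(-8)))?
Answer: 5757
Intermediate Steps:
R(P) = P*(-17 + P)
R(87) - (-51 + 24*(-2*(-8))) = 87*(-17 + 87) - (-51 + 24*(-2*(-8))) = 87*70 - (-51 + 24*16) = 6090 - (-51 + 384) = 6090 - 1*333 = 6090 - 333 = 5757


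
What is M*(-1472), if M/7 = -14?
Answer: 144256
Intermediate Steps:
M = -98 (M = 7*(-14) = -98)
M*(-1472) = -98*(-1472) = 144256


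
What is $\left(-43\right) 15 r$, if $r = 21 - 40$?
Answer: $12255$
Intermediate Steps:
$r = -19$
$\left(-43\right) 15 r = \left(-43\right) 15 \left(-19\right) = \left(-645\right) \left(-19\right) = 12255$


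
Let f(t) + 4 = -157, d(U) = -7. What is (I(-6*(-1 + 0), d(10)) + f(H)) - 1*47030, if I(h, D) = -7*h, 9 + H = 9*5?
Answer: -47233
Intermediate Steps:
H = 36 (H = -9 + 9*5 = -9 + 45 = 36)
f(t) = -161 (f(t) = -4 - 157 = -161)
(I(-6*(-1 + 0), d(10)) + f(H)) - 1*47030 = (-(-42)*(-1 + 0) - 161) - 1*47030 = (-(-42)*(-1) - 161) - 47030 = (-7*6 - 161) - 47030 = (-42 - 161) - 47030 = -203 - 47030 = -47233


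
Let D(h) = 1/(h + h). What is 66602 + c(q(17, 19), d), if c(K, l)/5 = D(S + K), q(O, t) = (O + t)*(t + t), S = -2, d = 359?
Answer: 181956669/2732 ≈ 66602.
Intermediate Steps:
q(O, t) = 2*t*(O + t) (q(O, t) = (O + t)*(2*t) = 2*t*(O + t))
D(h) = 1/(2*h)
c(K, l) = 5/(2*(-2 + K)) (c(K, l) = 5*(1/(2*(-2 + K))) = 5/(2*(-2 + K)))
66602 + c(q(17, 19), d) = 66602 + 5/(2*(-2 + 2*19*(17 + 19))) = 66602 + 5/(2*(-2 + 2*19*36)) = 66602 + 5/(2*(-2 + 1368)) = 66602 + (5/2)/1366 = 66602 + (5/2)*(1/1366) = 66602 + 5/2732 = 181956669/2732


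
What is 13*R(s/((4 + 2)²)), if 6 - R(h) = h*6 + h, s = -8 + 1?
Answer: 3445/36 ≈ 95.694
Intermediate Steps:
s = -7
R(h) = 6 - 7*h (R(h) = 6 - (h*6 + h) = 6 - (6*h + h) = 6 - 7*h)
13*R(s/((4 + 2)²)) = 13*(6 - (-49)/((4 + 2)²)) = 13*(6 - (-49)/(6²)) = 13*(6 - (-49)/36) = 13*(6 - 7*(-7/36)) = 13*(6 + 49/36) = 13*(265/36) = 3445/36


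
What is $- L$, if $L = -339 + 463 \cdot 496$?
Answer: $-229309$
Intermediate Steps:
$L = 229309$ ($L = -339 + 229648 = 229309$)
$- L = \left(-1\right) 229309 = -229309$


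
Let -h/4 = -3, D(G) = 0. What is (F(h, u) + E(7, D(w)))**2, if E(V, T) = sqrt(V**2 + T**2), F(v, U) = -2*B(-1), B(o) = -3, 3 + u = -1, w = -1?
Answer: 169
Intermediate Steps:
u = -4 (u = -3 - 1 = -4)
h = 12 (h = -4*(-3) = 12)
F(v, U) = 6 (F(v, U) = -2*(-3) = 6)
E(V, T) = sqrt(T**2 + V**2)
(F(h, u) + E(7, D(w)))**2 = (6 + sqrt(0**2 + 7**2))**2 = (6 + sqrt(0 + 49))**2 = (6 + sqrt(49))**2 = (6 + 7)**2 = 13**2 = 169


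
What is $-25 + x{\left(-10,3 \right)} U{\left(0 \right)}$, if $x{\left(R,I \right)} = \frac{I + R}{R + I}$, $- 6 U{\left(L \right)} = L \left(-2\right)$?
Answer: $-25$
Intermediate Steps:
$U{\left(L \right)} = \frac{L}{3}$ ($U{\left(L \right)} = - \frac{L \left(-2\right)}{6} = - \frac{\left(-2\right) L}{6} = \frac{L}{3}$)
$x{\left(R,I \right)} = 1$ ($x{\left(R,I \right)} = \frac{I + R}{I + R} = 1$)
$-25 + x{\left(-10,3 \right)} U{\left(0 \right)} = -25 + 1 \cdot \frac{1}{3} \cdot 0 = -25 + 1 \cdot 0 = -25 + 0 = -25$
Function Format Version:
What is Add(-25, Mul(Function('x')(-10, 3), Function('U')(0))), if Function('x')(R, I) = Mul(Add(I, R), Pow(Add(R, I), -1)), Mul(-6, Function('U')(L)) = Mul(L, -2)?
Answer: -25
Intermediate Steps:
Function('U')(L) = Mul(Rational(1, 3), L) (Function('U')(L) = Mul(Rational(-1, 6), Mul(L, -2)) = Mul(Rational(-1, 6), Mul(-2, L)) = Mul(Rational(1, 3), L))
Function('x')(R, I) = 1 (Function('x')(R, I) = Mul(Add(I, R), Pow(Add(I, R), -1)) = 1)
Add(-25, Mul(Function('x')(-10, 3), Function('U')(0))) = Add(-25, Mul(1, Mul(Rational(1, 3), 0))) = Add(-25, Mul(1, 0)) = Add(-25, 0) = -25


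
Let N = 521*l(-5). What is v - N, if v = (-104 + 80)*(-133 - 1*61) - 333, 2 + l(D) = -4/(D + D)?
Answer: 25783/5 ≈ 5156.6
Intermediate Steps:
l(D) = -2 - 2/D (l(D) = -2 - 4/(D + D) = -2 - 4/(2*D) = -2 + (1/(2*D))*(-4) = -2 - 2/D)
N = -4168/5 (N = 521*(-2 - 2/(-5)) = 521*(-2 - 2*(-1/5)) = 521*(-2 + 2/5) = 521*(-8/5) = -4168/5 ≈ -833.60)
v = 4323 (v = -24*(-133 - 61) - 333 = -24*(-194) - 333 = 4656 - 333 = 4323)
v - N = 4323 - 1*(-4168/5) = 4323 + 4168/5 = 25783/5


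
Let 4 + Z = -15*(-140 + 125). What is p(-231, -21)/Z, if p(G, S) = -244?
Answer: -244/221 ≈ -1.1041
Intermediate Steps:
Z = 221 (Z = -4 - 15*(-140 + 125) = -4 - 15*(-15) = -4 + 225 = 221)
p(-231, -21)/Z = -244/221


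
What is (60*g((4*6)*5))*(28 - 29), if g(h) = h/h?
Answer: -60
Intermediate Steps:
g(h) = 1
(60*g((4*6)*5))*(28 - 29) = (60*1)*(28 - 29) = 60*(-1) = -60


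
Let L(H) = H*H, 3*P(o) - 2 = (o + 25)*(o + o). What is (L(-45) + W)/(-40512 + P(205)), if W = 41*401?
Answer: -9233/4539 ≈ -2.0341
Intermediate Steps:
P(o) = ⅔ + 2*o*(25 + o)/3 (P(o) = ⅔ + ((o + 25)*(o + o))/3 = ⅔ + ((25 + o)*(2*o))/3 = ⅔ + (2*o*(25 + o))/3 = ⅔ + 2*o*(25 + o)/3)
W = 16441
L(H) = H²
(L(-45) + W)/(-40512 + P(205)) = ((-45)² + 16441)/(-40512 + (⅔ + (⅔)*205² + (50/3)*205)) = (2025 + 16441)/(-40512 + (⅔ + (⅔)*42025 + 10250/3)) = 18466/(-40512 + (⅔ + 84050/3 + 10250/3)) = 18466/(-40512 + 31434) = 18466/(-9078) = 18466*(-1/9078) = -9233/4539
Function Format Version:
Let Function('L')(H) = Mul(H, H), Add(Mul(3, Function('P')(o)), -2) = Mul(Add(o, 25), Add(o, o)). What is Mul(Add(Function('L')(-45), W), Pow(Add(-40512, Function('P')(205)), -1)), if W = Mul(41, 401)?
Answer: Rational(-9233, 4539) ≈ -2.0341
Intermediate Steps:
Function('P')(o) = Add(Rational(2, 3), Mul(Rational(2, 3), o, Add(25, o))) (Function('P')(o) = Add(Rational(2, 3), Mul(Rational(1, 3), Mul(Add(o, 25), Add(o, o)))) = Add(Rational(2, 3), Mul(Rational(1, 3), Mul(Add(25, o), Mul(2, o)))) = Add(Rational(2, 3), Mul(Rational(1, 3), Mul(2, o, Add(25, o)))) = Add(Rational(2, 3), Mul(Rational(2, 3), o, Add(25, o))))
W = 16441
Function('L')(H) = Pow(H, 2)
Mul(Add(Function('L')(-45), W), Pow(Add(-40512, Function('P')(205)), -1)) = Mul(Add(Pow(-45, 2), 16441), Pow(Add(-40512, Add(Rational(2, 3), Mul(Rational(2, 3), Pow(205, 2)), Mul(Rational(50, 3), 205))), -1)) = Mul(Add(2025, 16441), Pow(Add(-40512, Add(Rational(2, 3), Mul(Rational(2, 3), 42025), Rational(10250, 3))), -1)) = Mul(18466, Pow(Add(-40512, Add(Rational(2, 3), Rational(84050, 3), Rational(10250, 3))), -1)) = Mul(18466, Pow(Add(-40512, 31434), -1)) = Mul(18466, Pow(-9078, -1)) = Mul(18466, Rational(-1, 9078)) = Rational(-9233, 4539)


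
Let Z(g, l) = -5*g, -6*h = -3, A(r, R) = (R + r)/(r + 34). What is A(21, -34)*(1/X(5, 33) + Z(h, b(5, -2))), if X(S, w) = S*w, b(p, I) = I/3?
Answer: 10699/18150 ≈ 0.58948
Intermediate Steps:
A(r, R) = (R + r)/(34 + r)
h = ½ (h = -⅙*(-3) = ½ ≈ 0.50000)
b(p, I) = I/3 (b(p, I) = I*(⅓) = I/3)
A(21, -34)*(1/X(5, 33) + Z(h, b(5, -2))) = ((-34 + 21)/(34 + 21))*(1/(5*33) - 5*½) = (-13/55)*(1/165 - 5/2) = ((1/55)*(-13))*(1/165 - 5/2) = -13/55*(-823/330) = 10699/18150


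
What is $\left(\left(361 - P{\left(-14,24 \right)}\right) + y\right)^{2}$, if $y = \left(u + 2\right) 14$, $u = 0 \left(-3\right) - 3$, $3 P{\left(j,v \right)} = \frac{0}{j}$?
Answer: $120409$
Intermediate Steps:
$P{\left(j,v \right)} = 0$ ($P{\left(j,v \right)} = \frac{0 \frac{1}{j}}{3} = \frac{1}{3} \cdot 0 = 0$)
$u = -3$ ($u = 0 - 3 = -3$)
$y = -14$ ($y = \left(-3 + 2\right) 14 = \left(-1\right) 14 = -14$)
$\left(\left(361 - P{\left(-14,24 \right)}\right) + y\right)^{2} = \left(\left(361 - 0\right) - 14\right)^{2} = \left(\left(361 + 0\right) - 14\right)^{2} = \left(361 - 14\right)^{2} = 347^{2} = 120409$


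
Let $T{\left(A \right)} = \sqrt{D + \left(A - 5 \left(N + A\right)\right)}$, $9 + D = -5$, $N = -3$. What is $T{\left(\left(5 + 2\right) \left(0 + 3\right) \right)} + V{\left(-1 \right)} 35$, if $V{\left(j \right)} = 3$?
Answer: $105 + i \sqrt{83} \approx 105.0 + 9.1104 i$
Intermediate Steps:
$D = -14$ ($D = -9 - 5 = -14$)
$T{\left(A \right)} = \sqrt{1 - 4 A}$ ($T{\left(A \right)} = \sqrt{-14 + \left(A - 5 \left(-3 + A\right)\right)} = \sqrt{-14 - \left(-15 + 4 A\right)} = \sqrt{1 - 4 A}$)
$T{\left(\left(5 + 2\right) \left(0 + 3\right) \right)} + V{\left(-1 \right)} 35 = \sqrt{1 - 4 \left(5 + 2\right) \left(0 + 3\right)} + 3 \cdot 35 = \sqrt{1 - 4 \cdot 7 \cdot 3} + 105 = \sqrt{1 - 84} + 105 = \sqrt{-83} + 105 = i \sqrt{83} + 105 = 105 + i \sqrt{83}$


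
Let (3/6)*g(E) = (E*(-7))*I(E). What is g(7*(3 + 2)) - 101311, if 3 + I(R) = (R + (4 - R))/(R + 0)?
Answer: -99897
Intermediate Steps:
I(R) = -3 + 4/R (I(R) = -3 + (R + (4 - R))/(R + 0) = -3 + 4/R)
g(E) = -14*E*(-3 + 4/E) (g(E) = 2*((E*(-7))*(-3 + 4/E)) = 2*((-7*E)*(-3 + 4/E)) = 2*(-7*E*(-3 + 4/E)) = -14*E*(-3 + 4/E))
g(7*(3 + 2)) - 101311 = (-56 + 42*(7*(3 + 2))) - 101311 = (-56 + 42*(7*5)) - 101311 = (-56 + 42*35) - 101311 = (-56 + 1470) - 101311 = 1414 - 101311 = -99897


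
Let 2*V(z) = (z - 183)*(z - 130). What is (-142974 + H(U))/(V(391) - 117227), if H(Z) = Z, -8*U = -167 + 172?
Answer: 1143797/720664 ≈ 1.5871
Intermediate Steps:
U = -5/8 (U = -(-167 + 172)/8 = -⅛*5 = -5/8 ≈ -0.62500)
V(z) = (-183 + z)*(-130 + z)/2 (V(z) = ((z - 183)*(z - 130))/2 = ((-183 + z)*(-130 + z))/2 = (-183 + z)*(-130 + z)/2)
(-142974 + H(U))/(V(391) - 117227) = (-142974 - 5/8)/((11895 + (½)*391² - 313/2*391) - 117227) = -1143797/(8*((11895 + (½)*152881 - 122383/2) - 117227)) = -1143797/(8*((11895 + 152881/2 - 122383/2) - 117227)) = -1143797/(8*(27144 - 117227)) = -1143797/8/(-90083) = -1143797/8*(-1/90083) = 1143797/720664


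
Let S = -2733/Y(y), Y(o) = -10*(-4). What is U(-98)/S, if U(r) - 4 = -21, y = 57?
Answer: 680/2733 ≈ 0.24881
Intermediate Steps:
Y(o) = 40
S = -2733/40 ≈ -68.325
U(r) = -17 (U(r) = 4 - 21 = -17)
U(-98)/S = -17/(-2733/40) = -17*(-40/2733) = 680/2733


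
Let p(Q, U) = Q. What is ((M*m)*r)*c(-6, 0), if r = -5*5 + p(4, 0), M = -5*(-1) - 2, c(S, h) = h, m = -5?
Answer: 0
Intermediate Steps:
M = 3 (M = 5 - 2 = 3)
r = -21 (r = -5*5 + 4 = -25 + 4 = -21)
((M*m)*r)*c(-6, 0) = ((3*(-5))*(-21))*0 = -15*(-21)*0 = 315*0 = 0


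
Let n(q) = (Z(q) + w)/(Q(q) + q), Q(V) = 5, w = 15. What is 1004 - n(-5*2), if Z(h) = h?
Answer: 1005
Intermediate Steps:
n(q) = (15 + q)/(5 + q) (n(q) = (q + 15)/(5 + q) = (15 + q)/(5 + q))
1004 - n(-5*2) = 1004 - (15 - 5*2)/(5 - 5*2) = 1004 - (15 - 10)/(5 - 10) = 1004 - 5/(-5) = 1004 - (-1)*5/5 = 1004 - 1*(-1) = 1004 + 1 = 1005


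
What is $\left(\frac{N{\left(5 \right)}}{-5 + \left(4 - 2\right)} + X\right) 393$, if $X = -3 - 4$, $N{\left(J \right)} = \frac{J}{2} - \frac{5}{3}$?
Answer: $- \frac{17161}{6} \approx -2860.2$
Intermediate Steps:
$N{\left(J \right)} = - \frac{5}{3} + \frac{J}{2}$ ($N{\left(J \right)} = J \frac{1}{2} - \frac{5}{3} = \frac{J}{2} - \frac{5}{3} = - \frac{5}{3} + \frac{J}{2}$)
$X = -7$
$\left(\frac{N{\left(5 \right)}}{-5 + \left(4 - 2\right)} + X\right) 393 = \left(\frac{- \frac{5}{3} + \frac{1}{2} \cdot 5}{-5 + \left(4 - 2\right)} - 7\right) 393 = \left(\frac{- \frac{5}{3} + \frac{5}{2}}{-5 + 2} - 7\right) 393 = \left(\frac{1}{-3} \cdot \frac{5}{6} - 7\right) 393 = \left(\left(- \frac{1}{3}\right) \frac{5}{6} - 7\right) 393 = \left(- \frac{5}{18} - 7\right) 393 = \left(- \frac{131}{18}\right) 393 = - \frac{17161}{6}$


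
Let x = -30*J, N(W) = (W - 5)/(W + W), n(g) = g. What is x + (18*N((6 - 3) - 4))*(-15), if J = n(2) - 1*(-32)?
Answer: -1830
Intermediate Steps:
N(W) = (-5 + W)/(2*W) (N(W) = (-5 + W)/((2*W)) = (-5 + W)*(1/(2*W)) = (-5 + W)/(2*W))
J = 34 (J = 2 - 1*(-32) = 2 + 32 = 34)
x = -1020 (x = -30*34 = -1020)
x + (18*N((6 - 3) - 4))*(-15) = -1020 + (18*((-5 + ((6 - 3) - 4))/(2*((6 - 3) - 4))))*(-15) = -1020 + (18*((-5 + (3 - 4))/(2*(3 - 4))))*(-15) = -1020 + (18*((½)*(-5 - 1)/(-1)))*(-15) = -1020 + (18*((½)*(-1)*(-6)))*(-15) = -1020 + (18*3)*(-15) = -1020 + 54*(-15) = -1020 - 810 = -1830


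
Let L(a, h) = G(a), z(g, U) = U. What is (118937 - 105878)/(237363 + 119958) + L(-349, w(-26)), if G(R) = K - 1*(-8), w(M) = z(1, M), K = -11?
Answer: -352968/119107 ≈ -2.9635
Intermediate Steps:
w(M) = M
G(R) = -3 (G(R) = -11 - 1*(-8) = -11 + 8 = -3)
L(a, h) = -3
(118937 - 105878)/(237363 + 119958) + L(-349, w(-26)) = (118937 - 105878)/(237363 + 119958) - 3 = 13059/357321 - 3 = 13059*(1/357321) - 3 = 4353/119107 - 3 = -352968/119107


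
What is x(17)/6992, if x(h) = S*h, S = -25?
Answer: -425/6992 ≈ -0.060784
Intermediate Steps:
x(h) = -25*h
x(17)/6992 = -25*17/6992 = -425*1/6992 = -425/6992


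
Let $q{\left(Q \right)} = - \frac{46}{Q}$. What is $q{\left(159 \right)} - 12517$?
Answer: $- \frac{1990249}{159} \approx -12517.0$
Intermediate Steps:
$q{\left(159 \right)} - 12517 = - \frac{46}{159} - 12517 = - \frac{1990249}{159}$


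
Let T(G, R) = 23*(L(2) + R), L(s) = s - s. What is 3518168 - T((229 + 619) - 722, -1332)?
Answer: 3548804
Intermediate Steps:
L(s) = 0
T(G, R) = 23*R (T(G, R) = 23*(0 + R) = 23*R)
3518168 - T((229 + 619) - 722, -1332) = 3518168 - 23*(-1332) = 3518168 - 1*(-30636) = 3518168 + 30636 = 3548804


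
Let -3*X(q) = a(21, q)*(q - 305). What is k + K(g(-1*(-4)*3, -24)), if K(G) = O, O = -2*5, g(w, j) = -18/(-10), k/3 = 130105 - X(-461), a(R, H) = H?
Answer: 743431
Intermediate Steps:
X(q) = -q*(-305 + q)/3 (X(q) = -q*(q - 305)/3 = -q*(-305 + q)/3)
k = 743441 (k = 3*(130105 - (-461)*(305 - 1*(-461))/3) = 3*(130105 - (-461)*(305 + 461)/3) = 3*(130105 - (-461)*766/3) = 3*(130105 - 1*(-353126/3)) = 3*(130105 + 353126/3) = 3*(743441/3) = 743441)
g(w, j) = 9/5 (g(w, j) = -18*(-⅒) = 9/5)
O = -10
K(G) = -10
k + K(g(-1*(-4)*3, -24)) = 743441 - 10 = 743431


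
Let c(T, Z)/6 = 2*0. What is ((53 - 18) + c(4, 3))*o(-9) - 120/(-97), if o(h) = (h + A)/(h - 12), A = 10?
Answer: -125/291 ≈ -0.42955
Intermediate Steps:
c(T, Z) = 0 (c(T, Z) = 6*(2*0) = 6*0 = 0)
o(h) = (10 + h)/(-12 + h) (o(h) = (h + 10)/(h - 12) = (10 + h)/(-12 + h))
((53 - 18) + c(4, 3))*o(-9) - 120/(-97) = ((53 - 18) + 0)*((10 - 9)/(-12 - 9)) - 120/(-97) = (35 + 0)*(1/(-21)) - 120*(-1/97) = 35*(-1/21*1) + 120/97 = 35*(-1/21) + 120/97 = -5/3 + 120/97 = -125/291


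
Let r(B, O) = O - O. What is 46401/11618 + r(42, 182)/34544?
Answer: 46401/11618 ≈ 3.9939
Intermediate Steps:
r(B, O) = 0
46401/11618 + r(42, 182)/34544 = 46401/11618 + 0/34544 = 46401*(1/11618) + 0*(1/34544) = 46401/11618 + 0 = 46401/11618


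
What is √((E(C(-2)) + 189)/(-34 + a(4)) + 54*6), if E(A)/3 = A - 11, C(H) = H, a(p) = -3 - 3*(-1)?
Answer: √92361/17 ≈ 17.877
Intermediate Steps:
a(p) = 0 (a(p) = -3 + 3 = 0)
E(A) = -33 + 3*A (E(A) = 3*(A - 11) = 3*(-11 + A) = -33 + 3*A)
√((E(C(-2)) + 189)/(-34 + a(4)) + 54*6) = √(((-33 + 3*(-2)) + 189)/(-34 + 0) + 54*6) = √(((-33 - 6) + 189)/(-34) + 324) = √((-39 + 189)*(-1/34) + 324) = √(150*(-1/34) + 324) = √(-75/17 + 324) = √(5433/17) = √92361/17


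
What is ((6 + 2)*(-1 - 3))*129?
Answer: -4128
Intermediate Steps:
((6 + 2)*(-1 - 3))*129 = (8*(-4))*129 = -32*129 = -4128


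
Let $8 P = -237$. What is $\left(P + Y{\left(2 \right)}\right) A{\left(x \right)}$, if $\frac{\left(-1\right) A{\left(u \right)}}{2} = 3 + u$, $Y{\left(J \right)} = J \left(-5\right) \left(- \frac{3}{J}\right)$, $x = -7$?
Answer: $-117$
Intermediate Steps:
$Y{\left(J \right)} = 15$ ($Y{\left(J \right)} = - 5 J \left(- \frac{3}{J}\right) = 15$)
$P = - \frac{237}{8}$ ($P = \frac{1}{8} \left(-237\right) = - \frac{237}{8} \approx -29.625$)
$A{\left(u \right)} = -6 - 2 u$ ($A{\left(u \right)} = - 2 \left(3 + u\right) = -6 - 2 u$)
$\left(P + Y{\left(2 \right)}\right) A{\left(x \right)} = \left(- \frac{237}{8} + 15\right) \left(-6 - -14\right) = - \frac{117 \left(-6 + 14\right)}{8} = \left(- \frac{117}{8}\right) 8 = -117$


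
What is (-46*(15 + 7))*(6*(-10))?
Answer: 60720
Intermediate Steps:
(-46*(15 + 7))*(6*(-10)) = -46*22*(-60) = -1012*(-60) = 60720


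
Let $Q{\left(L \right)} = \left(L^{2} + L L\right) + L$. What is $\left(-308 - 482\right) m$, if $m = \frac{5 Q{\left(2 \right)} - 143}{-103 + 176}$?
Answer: $\frac{73470}{73} \approx 1006.4$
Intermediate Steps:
$Q{\left(L \right)} = L + 2 L^{2}$ ($Q{\left(L \right)} = \left(L^{2} + L^{2}\right) + L = 2 L^{2} + L = L + 2 L^{2}$)
$m = - \frac{93}{73}$ ($m = \frac{5 \cdot 2 \left(1 + 2 \cdot 2\right) - 143}{-103 + 176} = \frac{5 \cdot 2 \left(1 + 4\right) - 143}{73} = \left(5 \cdot 2 \cdot 5 - 143\right) \frac{1}{73} = \left(5 \cdot 10 - 143\right) \frac{1}{73} = \left(50 - 143\right) \frac{1}{73} = \left(-93\right) \frac{1}{73} = - \frac{93}{73} \approx -1.274$)
$\left(-308 - 482\right) m = \left(-308 - 482\right) \left(- \frac{93}{73}\right) = \left(-790\right) \left(- \frac{93}{73}\right) = \frac{73470}{73}$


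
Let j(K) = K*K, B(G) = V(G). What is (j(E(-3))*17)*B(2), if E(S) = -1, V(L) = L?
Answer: 34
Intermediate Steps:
B(G) = G
j(K) = K²
(j(E(-3))*17)*B(2) = ((-1)²*17)*2 = (1*17)*2 = 17*2 = 34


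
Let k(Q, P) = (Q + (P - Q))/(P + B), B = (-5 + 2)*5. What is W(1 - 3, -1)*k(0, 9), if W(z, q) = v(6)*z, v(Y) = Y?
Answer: 18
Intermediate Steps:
B = -15 (B = -3*5 = -15)
k(Q, P) = P/(-15 + P) (k(Q, P) = (Q + (P - Q))/(P - 15) = P/(-15 + P))
W(z, q) = 6*z
W(1 - 3, -1)*k(0, 9) = (6*(1 - 3))*(9/(-15 + 9)) = (6*(-2))*(9/(-6)) = -108*(-1)/6 = -12*(-3/2) = 18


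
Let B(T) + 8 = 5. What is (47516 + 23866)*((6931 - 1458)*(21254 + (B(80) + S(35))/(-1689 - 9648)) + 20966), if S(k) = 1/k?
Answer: 1098444320927219288/132265 ≈ 8.3049e+12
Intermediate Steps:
B(T) = -3 (B(T) = -8 + 5 = -3)
(47516 + 23866)*((6931 - 1458)*(21254 + (B(80) + S(35))/(-1689 - 9648)) + 20966) = (47516 + 23866)*((6931 - 1458)*(21254 + (-3 + 1/35)/(-1689 - 9648)) + 20966) = 71382*(5473*(21254 + (-3 + 1/35)/(-11337)) + 20966) = 71382*(5473*(21254 - 104/35*(-1/11337)) + 20966) = 71382*(5473*(21254 + 104/396795) + 20966) = 71382*(5473*(8433481034/396795) + 20966) = 71382*(46156441699082/396795 + 20966) = 71382*(46164760903052/396795) = 1098444320927219288/132265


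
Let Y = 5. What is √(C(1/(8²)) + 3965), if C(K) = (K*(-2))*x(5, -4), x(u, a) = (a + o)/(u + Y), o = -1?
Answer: √253761/8 ≈ 62.968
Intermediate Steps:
x(u, a) = (-1 + a)/(5 + u) (x(u, a) = (a - 1)/(u + 5) = (-1 + a)/(5 + u))
C(K) = K (C(K) = (K*(-2))*((-1 - 4)/(5 + 5)) = (-2*K)*(-5/10) = (-2*K)*((⅒)*(-5)) = -2*K*(-½) = K)
√(C(1/(8²)) + 3965) = √(1/(8²) + 3965) = √(1/64 + 3965) = √(253761/64) = √253761/8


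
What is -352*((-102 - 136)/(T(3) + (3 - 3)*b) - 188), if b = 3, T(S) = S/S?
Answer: 149952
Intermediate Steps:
T(S) = 1
-352*((-102 - 136)/(T(3) + (3 - 3)*b) - 188) = -352*((-102 - 136)/(1 + (3 - 3)*3) - 188) = -352*(-238/(1 + 0*3) - 188) = -352*(-238/(1 + 0) - 188) = -352*(-238/1 - 188) = -352*(-238*1 - 188) = -352*(-238 - 188) = -352*(-426) = 149952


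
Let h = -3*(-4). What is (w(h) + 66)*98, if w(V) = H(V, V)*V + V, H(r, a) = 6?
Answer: 14700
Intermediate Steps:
h = 12
w(V) = 7*V (w(V) = 6*V + V = 7*V)
(w(h) + 66)*98 = (7*12 + 66)*98 = (84 + 66)*98 = 150*98 = 14700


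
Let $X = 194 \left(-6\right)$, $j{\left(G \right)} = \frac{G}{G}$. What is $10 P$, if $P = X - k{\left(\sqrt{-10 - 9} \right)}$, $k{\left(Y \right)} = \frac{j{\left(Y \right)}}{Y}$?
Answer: $-11640 + \frac{10 i \sqrt{19}}{19} \approx -11640.0 + 2.2942 i$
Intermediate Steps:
$j{\left(G \right)} = 1$
$X = -1164$
$k{\left(Y \right)} = \frac{1}{Y}$ ($k{\left(Y \right)} = 1 \frac{1}{Y} = \frac{1}{Y}$)
$P = -1164 + \frac{i \sqrt{19}}{19}$ ($P = -1164 - \frac{1}{\sqrt{-10 - 9}} = -1164 - \frac{1}{\sqrt{-19}} = -1164 - \frac{1}{i \sqrt{19}} = -1164 - - \frac{i \sqrt{19}}{19} = -1164 + \frac{i \sqrt{19}}{19} \approx -1164.0 + 0.22942 i$)
$10 P = 10 \left(-1164 + \frac{i \sqrt{19}}{19}\right) = -11640 + \frac{10 i \sqrt{19}}{19}$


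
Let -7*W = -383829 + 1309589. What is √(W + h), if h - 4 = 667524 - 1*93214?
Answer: √21661066/7 ≈ 664.88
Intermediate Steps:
W = -925760/7 (W = -(-383829 + 1309589)/7 = -⅐*925760 = -925760/7 ≈ -1.3225e+5)
h = 574314 (h = 4 + (667524 - 1*93214) = 4 + (667524 - 93214) = 4 + 574310 = 574314)
√(W + h) = √(-925760/7 + 574314) = √(3094438/7) = √21661066/7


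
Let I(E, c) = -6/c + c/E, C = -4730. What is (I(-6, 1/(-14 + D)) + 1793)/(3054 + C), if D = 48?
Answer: -324155/341904 ≈ -0.94809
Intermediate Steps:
(I(-6, 1/(-14 + D)) + 1793)/(3054 + C) = ((-6/(1/(-14 + 48)) + 1/((-14 + 48)*(-6))) + 1793)/(3054 - 4730) = ((-6/(1/34) - 1/6/34) + 1793)/(-1676) = ((-6/1/34 + (1/34)*(-1/6)) + 1793)*(-1/1676) = ((-6*34 - 1/204) + 1793)*(-1/1676) = ((-204 - 1/204) + 1793)*(-1/1676) = (-41617/204 + 1793)*(-1/1676) = (324155/204)*(-1/1676) = -324155/341904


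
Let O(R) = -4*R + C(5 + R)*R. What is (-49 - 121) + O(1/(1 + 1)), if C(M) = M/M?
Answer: -343/2 ≈ -171.50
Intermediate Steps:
C(M) = 1
O(R) = -3*R (O(R) = -4*R + 1*R = -4*R + R = -3*R)
(-49 - 121) + O(1/(1 + 1)) = (-49 - 121) - 3/(1 + 1) = -170 - 3/2 = -343/2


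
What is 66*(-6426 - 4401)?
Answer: -714582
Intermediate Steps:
66*(-6426 - 4401) = 66*(-10827) = -714582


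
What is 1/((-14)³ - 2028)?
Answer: -1/4772 ≈ -0.00020956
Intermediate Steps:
1/((-14)³ - 2028) = 1/(-2744 - 2028) = 1/(-4772) = -1/4772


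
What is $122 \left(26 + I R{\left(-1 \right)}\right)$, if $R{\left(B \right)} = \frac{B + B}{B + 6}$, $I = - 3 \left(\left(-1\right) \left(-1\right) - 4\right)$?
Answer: $\frac{13664}{5} \approx 2732.8$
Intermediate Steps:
$I = 9$ ($I = - 3 \left(1 - 4\right) = \left(-3\right) \left(-3\right) = 9$)
$R{\left(B \right)} = \frac{2 B}{6 + B}$
$122 \left(26 + I R{\left(-1 \right)}\right) = 122 \left(26 + 9 \cdot 2 \left(-1\right) \frac{1}{6 - 1}\right) = 122 \left(26 + 9 \cdot 2 \left(-1\right) \frac{1}{5}\right) = 122 \left(26 + 9 \left(- \frac{2}{5}\right)\right) = 122 \left(26 - \frac{18}{5}\right) = 122 \cdot \frac{112}{5} = \frac{13664}{5}$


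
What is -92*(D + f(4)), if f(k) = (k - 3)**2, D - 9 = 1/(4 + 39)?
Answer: -39652/43 ≈ -922.14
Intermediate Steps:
D = 388/43 (D = 9 + 1/(4 + 39) = 9 + 1/43 = 388/43 ≈ 9.0233)
f(k) = (-3 + k)**2
-92*(D + f(4)) = -92*(388/43 + (-3 + 4)**2) = -92*(388/43 + 1**2) = -92*(388/43 + 1) = -92*431/43 = -39652/43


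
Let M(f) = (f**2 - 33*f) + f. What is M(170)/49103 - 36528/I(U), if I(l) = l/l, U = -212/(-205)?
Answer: -1793610924/49103 ≈ -36528.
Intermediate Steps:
U = 212/205 (U = -212*(-1/205) = 212/205 ≈ 1.0341)
M(f) = f**2 - 32*f
I(l) = 1
M(170)/49103 - 36528/I(U) = (170*(-32 + 170))/49103 - 36528/1 = (170*138)*(1/49103) - 36528*1 = 23460*(1/49103) - 36528 = 23460/49103 - 36528 = -1793610924/49103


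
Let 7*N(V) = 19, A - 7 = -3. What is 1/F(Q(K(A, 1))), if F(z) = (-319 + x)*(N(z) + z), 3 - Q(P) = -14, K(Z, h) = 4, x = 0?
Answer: -7/44022 ≈ -0.00015901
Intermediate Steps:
A = 4 (A = 7 - 3 = 4)
N(V) = 19/7 (N(V) = (1/7)*19 = 19/7)
Q(P) = 17 (Q(P) = 3 - 1*(-14) = 3 + 14 = 17)
F(z) = -6061/7 - 319*z (F(z) = (-319 + 0)*(19/7 + z) = -319*(19/7 + z) = -6061/7 - 319*z)
1/F(Q(K(A, 1))) = 1/(-6061/7 - 319*17) = 1/(-6061/7 - 5423) = 1/(-44022/7) = -7/44022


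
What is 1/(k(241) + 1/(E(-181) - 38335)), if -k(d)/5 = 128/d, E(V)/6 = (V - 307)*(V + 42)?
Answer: -88846337/235940239 ≈ -0.37656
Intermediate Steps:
E(V) = 6*(-307 + V)*(42 + V) (E(V) = 6*((V - 307)*(V + 42)) = 6*((-307 + V)*(42 + V)) = 6*(-307 + V)*(42 + V))
k(d) = -640/d
1/(k(241) + 1/(E(-181) - 38335)) = 1/(-640/241 + 1/((-77364 - 1590*(-181) + 6*(-181)²) - 38335)) = 1/(-640*1/241 + 1/((-77364 + 287790 + 6*32761) - 38335)) = 1/(-640/241 + 1/((-77364 + 287790 + 196566) - 38335)) = 1/(-640/241 + 1/(406992 - 38335)) = 1/(-640/241 + 1/368657) = 1/(-235940239/88846337) = -88846337/235940239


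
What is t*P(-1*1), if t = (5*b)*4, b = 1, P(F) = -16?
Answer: -320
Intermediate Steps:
t = 20 (t = (5*1)*4 = 5*4 = 20)
t*P(-1*1) = 20*(-16) = -320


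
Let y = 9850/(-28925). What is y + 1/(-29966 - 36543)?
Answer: -26205703/76950913 ≈ -0.34055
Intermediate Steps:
y = -394/1157 (y = 9850*(-1/28925) = -394/1157 ≈ -0.34054)
y + 1/(-29966 - 36543) = -394/1157 + 1/(-29966 - 36543) = -394/1157 + 1/(-66509) = -394/1157 - 1/66509 = -26205703/76950913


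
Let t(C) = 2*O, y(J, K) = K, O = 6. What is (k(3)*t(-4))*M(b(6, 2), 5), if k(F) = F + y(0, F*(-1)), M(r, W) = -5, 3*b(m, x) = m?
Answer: 0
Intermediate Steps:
b(m, x) = m/3
t(C) = 12 (t(C) = 2*6 = 12)
k(F) = 0 (k(F) = F + F*(-1) = F - F = 0)
(k(3)*t(-4))*M(b(6, 2), 5) = (0*12)*(-5) = 0*(-5) = 0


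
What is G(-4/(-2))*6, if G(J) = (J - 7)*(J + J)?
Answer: -120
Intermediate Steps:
G(J) = 2*J*(-7 + J) (G(J) = (-7 + J)*(2*J) = 2*J*(-7 + J))
G(-4/(-2))*6 = (2*(-4/(-2))*(-7 - 4/(-2)))*6 = (2*(-4*(-½))*(-7 - 4*(-½)))*6 = (2*2*(-7 + 2))*6 = (2*2*(-5))*6 = -20*6 = -120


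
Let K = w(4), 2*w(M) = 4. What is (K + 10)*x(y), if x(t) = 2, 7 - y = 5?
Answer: 24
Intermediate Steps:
w(M) = 2 (w(M) = (1/2)*4 = 2)
y = 2 (y = 7 - 1*5 = 7 - 5 = 2)
K = 2
(K + 10)*x(y) = (2 + 10)*2 = 12*2 = 24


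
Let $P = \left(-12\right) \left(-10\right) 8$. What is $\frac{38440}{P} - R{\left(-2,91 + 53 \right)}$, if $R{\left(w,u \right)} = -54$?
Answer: $\frac{2257}{24} \approx 94.042$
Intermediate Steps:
$P = 960$ ($P = 120 \cdot 8 = 960$)
$\frac{38440}{P} - R{\left(-2,91 + 53 \right)} = \frac{38440}{960} - -54 = 38440 \cdot \frac{1}{960} + 54 = \frac{961}{24} + 54 = \frac{2257}{24}$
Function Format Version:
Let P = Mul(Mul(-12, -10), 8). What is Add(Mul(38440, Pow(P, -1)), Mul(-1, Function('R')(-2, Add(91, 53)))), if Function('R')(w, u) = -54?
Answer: Rational(2257, 24) ≈ 94.042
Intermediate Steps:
P = 960 (P = Mul(120, 8) = 960)
Add(Mul(38440, Pow(P, -1)), Mul(-1, Function('R')(-2, Add(91, 53)))) = Add(Mul(38440, Pow(960, -1)), Mul(-1, -54)) = Add(Mul(38440, Rational(1, 960)), 54) = Add(Rational(961, 24), 54) = Rational(2257, 24)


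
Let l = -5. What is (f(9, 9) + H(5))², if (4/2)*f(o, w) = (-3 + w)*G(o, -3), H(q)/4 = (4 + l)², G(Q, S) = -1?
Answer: 1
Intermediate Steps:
H(q) = 4 (H(q) = 4*(4 - 5)² = 4*(-1)² = 4*1 = 4)
f(o, w) = 3/2 - w/2 (f(o, w) = ((-3 + w)*(-1))/2 = (3 - w)/2 = 3/2 - w/2)
(f(9, 9) + H(5))² = ((3/2 - ½*9) + 4)² = ((3/2 - 9/2) + 4)² = (-3 + 4)² = 1² = 1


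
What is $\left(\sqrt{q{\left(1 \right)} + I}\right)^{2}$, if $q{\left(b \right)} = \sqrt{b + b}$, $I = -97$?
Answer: $-97 + \sqrt{2} \approx -95.586$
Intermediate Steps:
$q{\left(b \right)} = \sqrt{2} \sqrt{b}$ ($q{\left(b \right)} = \sqrt{2 b} = \sqrt{2} \sqrt{b}$)
$\left(\sqrt{q{\left(1 \right)} + I}\right)^{2} = \left(\sqrt{\sqrt{2} \sqrt{1} - 97}\right)^{2} = \left(\sqrt{\sqrt{2} \cdot 1 - 97}\right)^{2} = \left(\sqrt{\sqrt{2} - 97}\right)^{2} = \left(\sqrt{-97 + \sqrt{2}}\right)^{2} = -97 + \sqrt{2}$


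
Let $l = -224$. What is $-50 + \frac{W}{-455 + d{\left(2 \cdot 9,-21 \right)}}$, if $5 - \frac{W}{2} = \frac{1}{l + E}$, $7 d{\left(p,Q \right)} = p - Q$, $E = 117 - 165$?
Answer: $- \frac{21402327}{427856} \approx -50.022$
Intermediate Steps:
$E = -48$ ($E = 117 - 165 = -48$)
$d{\left(p,Q \right)} = - \frac{Q}{7} + \frac{p}{7}$ ($d{\left(p,Q \right)} = \frac{p - Q}{7} = - \frac{Q}{7} + \frac{p}{7}$)
$W = \frac{1361}{136}$ ($W = 10 - \frac{2}{-224 - 48} = 10 - \frac{2}{-272} = 10 - - \frac{1}{136} = 10 + \frac{1}{136} = \frac{1361}{136} \approx 10.007$)
$-50 + \frac{W}{-455 + d{\left(2 \cdot 9,-21 \right)}} = -50 + \frac{1}{-455 + \left(\left(- \frac{1}{7}\right) \left(-21\right) + \frac{2 \cdot 9}{7}\right)} \frac{1361}{136} = -50 + \frac{1}{-455 + \left(3 + \frac{1}{7} \cdot 18\right)} \frac{1361}{136} = -50 + \frac{1}{-455 + \left(3 + \frac{18}{7}\right)} \frac{1361}{136} = -50 + \frac{1}{-455 + \frac{39}{7}} \cdot \frac{1361}{136} = -50 + \frac{1}{- \frac{3146}{7}} \cdot \frac{1361}{136} = -50 - \frac{9527}{427856} = - \frac{21402327}{427856}$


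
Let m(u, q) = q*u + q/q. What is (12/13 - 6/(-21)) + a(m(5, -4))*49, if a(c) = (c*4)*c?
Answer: 6438906/91 ≈ 70757.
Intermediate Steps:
m(u, q) = 1 + q*u (m(u, q) = q*u + 1 = 1 + q*u)
a(c) = 4*c² (a(c) = (4*c)*c = 4*c²)
(12/13 - 6/(-21)) + a(m(5, -4))*49 = (12/13 - 6/(-21)) + (4*(1 - 4*5)²)*49 = (12*(1/13) - 6*(-1/21)) + (4*(1 - 20)²)*49 = (12/13 + 2/7) + (4*(-19)²)*49 = 110/91 + (4*361)*49 = 110/91 + 1444*49 = 110/91 + 70756 = 6438906/91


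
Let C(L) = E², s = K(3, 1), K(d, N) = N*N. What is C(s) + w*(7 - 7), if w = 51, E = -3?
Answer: 9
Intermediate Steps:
K(d, N) = N²
s = 1 (s = 1² = 1)
C(L) = 9 (C(L) = (-3)² = 9)
C(s) + w*(7 - 7) = 9 + 51*(7 - 7) = 9 + 51*0 = 9 + 0 = 9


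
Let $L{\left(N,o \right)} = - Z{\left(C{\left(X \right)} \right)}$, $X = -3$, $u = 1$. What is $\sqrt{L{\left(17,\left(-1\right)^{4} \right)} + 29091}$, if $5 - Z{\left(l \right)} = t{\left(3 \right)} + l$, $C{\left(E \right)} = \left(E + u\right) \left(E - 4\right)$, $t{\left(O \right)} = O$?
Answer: $\sqrt{29103} \approx 170.6$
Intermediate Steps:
$C{\left(E \right)} = \left(1 + E\right) \left(-4 + E\right)$ ($C{\left(E \right)} = \left(E + 1\right) \left(E - 4\right) = \left(1 + E\right) \left(-4 + E\right)$)
$Z{\left(l \right)} = 2 - l$ ($Z{\left(l \right)} = 5 - \left(3 + l\right) = 2 - l$)
$L{\left(N,o \right)} = 12$ ($L{\left(N,o \right)} = - (2 - \left(-4 + \left(-3\right)^{2} - -9\right)) = - (2 - \left(-4 + 9 + 9\right)) = - (2 - 14) = \left(-1\right) \left(-12\right) = 12$)
$\sqrt{L{\left(17,\left(-1\right)^{4} \right)} + 29091} = \sqrt{12 + 29091} = \sqrt{29103}$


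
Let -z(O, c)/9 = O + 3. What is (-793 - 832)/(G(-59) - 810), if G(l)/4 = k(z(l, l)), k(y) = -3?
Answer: 1625/822 ≈ 1.9769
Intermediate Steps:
z(O, c) = -27 - 9*O (z(O, c) = -9*(O + 3) = -9*(3 + O) = -27 - 9*O)
G(l) = -12 (G(l) = 4*(-3) = -12)
(-793 - 832)/(G(-59) - 810) = (-793 - 832)/(-12 - 810) = -1625/(-822) = -1625*(-1/822) = 1625/822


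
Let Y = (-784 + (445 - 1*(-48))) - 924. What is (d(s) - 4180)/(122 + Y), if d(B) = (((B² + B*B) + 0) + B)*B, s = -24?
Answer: 31252/1093 ≈ 28.593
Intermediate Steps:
Y = -1215 (Y = (-784 + (445 + 48)) - 924 = (-784 + 493) - 924 = -291 - 924 = -1215)
d(B) = B*(B + 2*B²) (d(B) = (((B² + B²) + 0) + B)*B = ((2*B² + 0) + B)*B = (2*B² + B)*B = (B + 2*B²)*B = B*(B + 2*B²))
(d(s) - 4180)/(122 + Y) = ((-24)²*(1 + 2*(-24)) - 4180)/(122 - 1215) = (576*(1 - 48) - 4180)/(-1093) = (576*(-47) - 4180)*(-1/1093) = (-27072 - 4180)*(-1/1093) = -31252*(-1/1093) = 31252/1093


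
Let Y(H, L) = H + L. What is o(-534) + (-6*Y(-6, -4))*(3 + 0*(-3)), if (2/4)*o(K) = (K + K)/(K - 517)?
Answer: 191316/1051 ≈ 182.03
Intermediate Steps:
o(K) = 4*K/(-517 + K) (o(K) = 2*((K + K)/(K - 517)) = 2*((2*K)/(-517 + K)) = 2*(2*K/(-517 + K)) = 4*K/(-517 + K))
o(-534) + (-6*Y(-6, -4))*(3 + 0*(-3)) = 4*(-534)/(-517 - 534) + (-6*(-6 - 4))*(3 + 0*(-3)) = 4*(-534)/(-1051) + (-6*(-10))*(3 + 0) = 4*(-534)*(-1/1051) + 60*3 = 2136/1051 + 180 = 191316/1051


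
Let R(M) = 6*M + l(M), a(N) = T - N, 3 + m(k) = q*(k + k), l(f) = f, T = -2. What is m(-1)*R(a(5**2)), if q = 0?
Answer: 567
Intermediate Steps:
m(k) = -3 (m(k) = -3 + 0*(k + k) = -3 + 0*(2*k) = -3 + 0 = -3)
a(N) = -2 - N
R(M) = 7*M (R(M) = 6*M + M = 7*M)
m(-1)*R(a(5**2)) = -21*(-2 - 1*5**2) = -21*(-2 - 1*25) = -21*(-2 - 25) = -21*(-27) = -3*(-189) = 567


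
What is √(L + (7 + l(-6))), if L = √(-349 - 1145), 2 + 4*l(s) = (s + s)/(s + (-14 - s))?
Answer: √(329 + 147*I*√166)/7 ≈ 4.793 + 4.0322*I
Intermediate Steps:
l(s) = -½ - s/28 (l(s) = -½ + ((s + s)/(s + (-14 - s)))/4 = -½ + ((2*s)/(-14))/4 = -½ + ((2*s)*(-1/14))/4 = -½ + (-s/7)/4 = -½ - s/28)
L = 3*I*√166 (L = √(-1494) = 3*I*√166 ≈ 38.652*I)
√(L + (7 + l(-6))) = √(3*I*√166 + (7 + (-½ - 1/28*(-6)))) = √(3*I*√166 + (7 + (-½ + 3/14))) = √(3*I*√166 + (7 - 2/7)) = √(3*I*√166 + 47/7) = √(47/7 + 3*I*√166)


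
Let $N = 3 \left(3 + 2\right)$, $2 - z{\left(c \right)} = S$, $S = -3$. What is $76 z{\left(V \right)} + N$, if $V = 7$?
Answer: $395$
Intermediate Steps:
$z{\left(c \right)} = 5$ ($z{\left(c \right)} = 2 - -3 = 2 + 3 = 5$)
$N = 15$ ($N = 3 \cdot 5 = 15$)
$76 z{\left(V \right)} + N = 76 \cdot 5 + 15 = 380 + 15 = 395$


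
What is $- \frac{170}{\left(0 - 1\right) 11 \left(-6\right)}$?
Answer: $- \frac{85}{33} \approx -2.5758$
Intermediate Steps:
$- \frac{170}{\left(0 - 1\right) 11 \left(-6\right)} = - \frac{170}{\left(-1\right) 11 \left(-6\right)} = - \frac{170}{\left(-11\right) \left(-6\right)} = - \frac{170}{66} = \left(-170\right) \frac{1}{66} = - \frac{85}{33}$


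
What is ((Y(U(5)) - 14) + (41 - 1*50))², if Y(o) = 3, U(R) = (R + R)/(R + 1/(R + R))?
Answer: 400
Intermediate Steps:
U(R) = 2*R/(R + 1/(2*R)) (U(R) = (2*R)/(R + 1/(2*R)) = 2*R/(R + 1/(2*R)))
((Y(U(5)) - 14) + (41 - 1*50))² = ((3 - 14) + (41 - 1*50))² = (-11 + (41 - 50))² = (-11 - 9)² = (-20)² = 400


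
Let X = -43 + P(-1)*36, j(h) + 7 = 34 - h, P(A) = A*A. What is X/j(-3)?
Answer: -7/30 ≈ -0.23333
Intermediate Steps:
P(A) = A²
j(h) = 27 - h (j(h) = -7 + (34 - h) = 27 - h)
X = -7 (X = -43 + (-1)²*36 = -43 + 1*36 = -43 + 36 = -7)
X/j(-3) = -7/(27 - 1*(-3)) = -7/(27 + 3) = -7/30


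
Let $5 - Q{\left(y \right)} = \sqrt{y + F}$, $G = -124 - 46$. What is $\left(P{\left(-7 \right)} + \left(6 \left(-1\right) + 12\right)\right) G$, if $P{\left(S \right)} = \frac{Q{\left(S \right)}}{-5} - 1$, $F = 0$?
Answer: $-680 - 34 i \sqrt{7} \approx -680.0 - 89.956 i$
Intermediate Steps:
$G = -170$ ($G = -124 - 46 = -170$)
$Q{\left(y \right)} = 5 - \sqrt{y}$ ($Q{\left(y \right)} = 5 - \sqrt{y + 0} = 5 - \sqrt{y}$)
$P{\left(S \right)} = -2 + \frac{\sqrt{S}}{5}$ ($P{\left(S \right)} = \frac{5 - \sqrt{S}}{-5} - 1 = - \frac{5 - \sqrt{S}}{5} - 1 = \left(-1 + \frac{\sqrt{S}}{5}\right) - 1 = -2 + \frac{\sqrt{S}}{5}$)
$\left(P{\left(-7 \right)} + \left(6 \left(-1\right) + 12\right)\right) G = \left(\left(-2 + \frac{\sqrt{-7}}{5}\right) + \left(6 \left(-1\right) + 12\right)\right) \left(-170\right) = \left(\left(-2 + \frac{i \sqrt{7}}{5}\right) + \left(-6 + 12\right)\right) \left(-170\right) = \left(\left(-2 + \frac{i \sqrt{7}}{5}\right) + 6\right) \left(-170\right) = \left(4 + \frac{i \sqrt{7}}{5}\right) \left(-170\right) = -680 - 34 i \sqrt{7}$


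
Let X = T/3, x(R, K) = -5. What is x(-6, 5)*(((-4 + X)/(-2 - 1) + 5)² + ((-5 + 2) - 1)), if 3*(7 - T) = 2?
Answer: -100940/729 ≈ -138.46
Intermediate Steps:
T = 19/3 (T = 7 - ⅓*2 = 7 - ⅔ = 19/3 ≈ 6.3333)
X = 19/9 (X = (19/3)/3 = (19/3)*(⅓) = 19/9 ≈ 2.1111)
x(-6, 5)*(((-4 + X)/(-2 - 1) + 5)² + ((-5 + 2) - 1)) = -5*(((-4 + 19/9)/(-2 - 1) + 5)² + ((-5 + 2) - 1)) = -5*((-17/9/(-3) + 5)² + (-3 - 1)) = -5*((-17/9*(-⅓) + 5)² - 4) = -5*((17/27 + 5)² - 4) = -5*((152/27)² - 4) = -5*(23104/729 - 4) = -5*20188/729 = -100940/729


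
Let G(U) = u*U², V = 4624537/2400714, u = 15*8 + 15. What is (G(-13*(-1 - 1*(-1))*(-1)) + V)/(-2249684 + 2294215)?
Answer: 4624537/106906195134 ≈ 4.3258e-5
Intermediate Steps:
u = 135 (u = 120 + 15 = 135)
V = 4624537/2400714 (V = 4624537*(1/2400714) = 4624537/2400714 ≈ 1.9263)
G(U) = 135*U²
(G(-13*(-1 - 1*(-1))*(-1)) + V)/(-2249684 + 2294215) = (135*(-13*(-1 - 1*(-1))*(-1))² + 4624537/2400714)/(-2249684 + 2294215) = (135*(-13*(-1 + 1)*(-1))² + 4624537/2400714)/44531 = (135*(-13*0*(-1))² + 4624537/2400714)*(1/44531) = (135*(0*(-1))² + 4624537/2400714)*(1/44531) = (135*0² + 4624537/2400714)*(1/44531) = (135*0 + 4624537/2400714)*(1/44531) = (0 + 4624537/2400714)*(1/44531) = (4624537/2400714)*(1/44531) = 4624537/106906195134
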